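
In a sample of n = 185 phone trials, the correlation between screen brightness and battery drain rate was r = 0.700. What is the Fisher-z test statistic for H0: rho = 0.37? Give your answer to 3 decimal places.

6.460

z_r = atanh(0.700) = 0.867301,  z_0 = atanh(0.37) = 0.388423
SE = 1/√(n−3) = 1/√182 = 0.074125
z = (z_r − z_0)/SE = (0.867301 − 0.388423) / 0.074125 = 0.478878 / 0.074125 = 6.460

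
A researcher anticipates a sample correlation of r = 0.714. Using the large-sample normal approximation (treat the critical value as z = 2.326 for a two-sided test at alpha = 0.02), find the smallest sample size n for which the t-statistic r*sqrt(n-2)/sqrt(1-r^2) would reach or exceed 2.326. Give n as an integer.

8

r√(n−2)/√(1−r²) ≥ 2.326  ⇔  n−2 ≥ (2.326)²·(1−r²)/r²
(1−r²)/r² = (1−0.509796)/0.509796 = 0.9616
n ≥ 2 + 5.410276·0.9616 = 2 + 5.2025 = 7.2025
⌈7.2025⌉ = 8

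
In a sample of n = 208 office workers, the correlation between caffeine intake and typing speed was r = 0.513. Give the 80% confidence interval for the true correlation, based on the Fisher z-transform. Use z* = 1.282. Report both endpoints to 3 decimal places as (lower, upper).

z_r = atanh(0.513) = 0.566793;  SE = 1/√(n−3) = 1/√205 = 0.069843
z-limits: 0.566793 ± 1.282·0.069843 = 0.566793 ± 0.089539 = [0.477254, 0.656332]
ρ-limits: (tanh 0.477254, tanh 0.656332) = (0.444, 0.576)

(0.444, 0.576)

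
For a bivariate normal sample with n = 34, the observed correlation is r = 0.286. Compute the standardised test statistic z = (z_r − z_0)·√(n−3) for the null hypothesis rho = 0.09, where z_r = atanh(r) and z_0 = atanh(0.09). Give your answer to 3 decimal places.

1.136

z_r = atanh(0.286) = 0.294204,  z_0 = atanh(0.09) = 0.090244
SE = 1/√(n−3) = 1/√31 = 0.179605
z = (z_r − z_0)/SE = (0.294204 − 0.090244) / 0.179605 = 0.203960 / 0.179605 = 1.136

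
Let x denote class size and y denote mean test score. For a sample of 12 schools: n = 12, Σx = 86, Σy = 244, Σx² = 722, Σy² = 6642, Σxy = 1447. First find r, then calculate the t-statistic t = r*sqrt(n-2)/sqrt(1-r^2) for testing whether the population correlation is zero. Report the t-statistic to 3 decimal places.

S_xy = nΣxy − ΣxΣy = 12·1447 − 86·244 = 17364 − 20984 = -3620
S_xx = nΣx² − (Σx)² = 12·722 − 86² = 8664 − 7396 = 1268
S_yy = nΣy² − (Σy)² = 12·6642 − 244² = 79704 − 59536 = 20168
r = S_xy / √(S_xx·S_yy) = -3620 / √(1268·20168) = -3620 / √25573024 = -3620 / 5056.9778 = -0.7158
t = r·√(n−2)/√(1−r²) = -0.7158·√10 / √(1−0.512370) = -2.263558 / 0.698305 = -3.242

-3.242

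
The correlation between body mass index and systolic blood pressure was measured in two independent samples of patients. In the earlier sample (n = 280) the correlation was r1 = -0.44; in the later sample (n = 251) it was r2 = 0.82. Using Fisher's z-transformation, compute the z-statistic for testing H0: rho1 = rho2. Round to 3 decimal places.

Fisher z-transforms: z1 = atanh(-0.44) = -0.472231, z2 = atanh(0.82) = 1.156817; difference d = -1.629048
Var(d) = 1/277 + 1/248 = 0.0036101 + 0.0040323 = 0.0076424
z = d/√Var(d) = -1.629048 / √0.0076424 = -1.629048 / 0.087421 = -18.635

-18.635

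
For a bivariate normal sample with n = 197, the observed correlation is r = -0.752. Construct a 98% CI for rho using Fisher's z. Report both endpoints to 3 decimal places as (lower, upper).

z_r = atanh(-0.752) = -0.977542;  SE = 1/√(n−3) = 1/√194 = 0.071796
z-limits: -0.977542 ± 2.326·0.071796 = -0.977542 ± 0.166997 = [-1.144539, -0.810545]
ρ-limits: (tanh -1.144539, tanh -0.810545) = (-0.816, -0.670)

(-0.816, -0.670)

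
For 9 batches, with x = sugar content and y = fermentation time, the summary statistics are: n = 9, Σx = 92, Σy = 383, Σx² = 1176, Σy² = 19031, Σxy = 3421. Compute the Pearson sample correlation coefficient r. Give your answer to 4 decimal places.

Numerator: nΣxy − (Σx)(Σy) = 9·3421 − (92)(383) = -4447
Denominator: √[(nΣx²−(Σx)²)(nΣy²−(Σy)²)]
  nΣx²−(Σx)² = 9·1176 − 8464 = 2120;  nΣy²−(Σy)² = 9·19031 − 146689 = 24590
  √(2120·24590) = √52130800 = 7220.1662
r = -4447 / 7220.1662 = -0.6159

-0.6159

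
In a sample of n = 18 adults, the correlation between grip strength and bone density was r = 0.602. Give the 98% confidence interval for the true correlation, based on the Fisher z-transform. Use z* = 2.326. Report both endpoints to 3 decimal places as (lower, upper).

(0.095, 0.861)

Fisher z: z_r = atanh(r) = ½·ln((1+0.602)/(1−0.602)) = 0.696278
SE(z) = 1/√(n−3) = 1/√15 = 0.258199
98% ⇒ z* = 2.326; margin = 2.326·0.258199 = 0.600571
CI on z-scale: (0.095707, 1.296849)
Back-transform: tanh(0.095707) = 0.095416, tanh(1.296849) = 0.860910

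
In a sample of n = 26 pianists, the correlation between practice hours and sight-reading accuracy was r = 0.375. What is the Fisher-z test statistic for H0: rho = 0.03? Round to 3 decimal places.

1.747

z_r = atanh(0.375) = 0.394229,  z_0 = atanh(0.03) = 0.030009
SE = 1/√(n−3) = 1/√23 = 0.208514
z = (z_r − z_0)/SE = (0.394229 − 0.030009) / 0.208514 = 0.364220 / 0.208514 = 1.747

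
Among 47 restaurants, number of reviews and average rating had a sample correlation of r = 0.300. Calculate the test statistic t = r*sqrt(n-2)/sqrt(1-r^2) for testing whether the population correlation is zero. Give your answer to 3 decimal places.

t = r·√(n−2) / √(1−r²) with r = 0.300, n = 47
  = 0.300·√45 / √(1 − 0.090000)
  = 0.300·6.708204 / 0.953939
  = 2.012461 / 0.953939 = 2.110

2.110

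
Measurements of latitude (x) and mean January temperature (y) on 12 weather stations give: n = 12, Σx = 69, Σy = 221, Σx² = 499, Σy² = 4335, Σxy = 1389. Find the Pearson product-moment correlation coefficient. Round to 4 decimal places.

0.7185

Numerator: nΣxy − (Σx)(Σy) = 12·1389 − (69)(221) = 1419
Denominator: √[(nΣx²−(Σx)²)(nΣy²−(Σy)²)]
  nΣx²−(Σx)² = 12·499 − 4761 = 1227;  nΣy²−(Σy)² = 12·4335 − 48841 = 3179
  √(1227·3179) = √3900633 = 1975.0020
r = 1419 / 1975.0020 = 0.7185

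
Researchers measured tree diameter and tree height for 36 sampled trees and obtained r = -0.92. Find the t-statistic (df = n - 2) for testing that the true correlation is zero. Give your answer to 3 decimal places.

t = r·√(n−2) / √(1−r²) with r = -0.92, n = 36
  = -0.92·√34 / √(1 − 0.8464)
  = -0.92·5.830952 / 0.391918
  = -5.364476 / 0.391918 = -13.688

-13.688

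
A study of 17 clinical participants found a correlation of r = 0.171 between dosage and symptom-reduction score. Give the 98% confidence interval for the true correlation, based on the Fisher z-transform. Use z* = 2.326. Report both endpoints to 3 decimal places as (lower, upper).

(-0.421, 0.661)

Fisher z: z_r = atanh(r) = ½·ln((1+0.171)/(1−0.171)) = 0.172697
SE(z) = 1/√(n−3) = 1/√14 = 0.267261
98% ⇒ z* = 2.326; margin = 2.326·0.267261 = 0.621649
CI on z-scale: (-0.448952, 0.794346)
Back-transform: tanh(-0.448952) = -0.421037, tanh(0.794346) = 0.660864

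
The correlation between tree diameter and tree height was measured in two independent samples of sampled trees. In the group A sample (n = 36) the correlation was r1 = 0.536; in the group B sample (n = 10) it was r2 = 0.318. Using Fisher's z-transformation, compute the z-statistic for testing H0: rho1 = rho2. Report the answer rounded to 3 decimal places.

Fisher z-transforms: z1 = atanh(0.536) = 0.598526, z2 = atanh(0.318) = 0.329421; difference d = 0.269105
Var(d) = 1/33 + 1/7 = 0.0303030 + 0.1428571 = 0.1731601
z = d/√Var(d) = 0.269105 / √0.1731601 = 0.269105 / 0.416125 = 0.647

0.647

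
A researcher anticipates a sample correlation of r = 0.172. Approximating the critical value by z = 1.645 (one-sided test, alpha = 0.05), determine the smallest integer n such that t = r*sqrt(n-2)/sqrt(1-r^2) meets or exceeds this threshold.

91

r√(n−2)/√(1−r²) ≥ 1.645  ⇔  n−2 ≥ (1.645)²·(1−r²)/r²
(1−r²)/r² = (1−0.029584)/0.029584 = 32.8021
n ≥ 2 + 2.706025·32.8021 = 2 + 88.7633 = 90.7633
⌈90.7633⌉ = 91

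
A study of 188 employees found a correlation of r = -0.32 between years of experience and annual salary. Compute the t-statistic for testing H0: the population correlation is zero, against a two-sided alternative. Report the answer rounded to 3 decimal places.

t = r·√(n−2) / √(1−r²) with r = -0.32, n = 188
  = -0.32·√186 / √(1 − 0.1024)
  = -0.32·13.638182 / 0.947418
  = -4.364218 / 0.947418 = -4.606

-4.606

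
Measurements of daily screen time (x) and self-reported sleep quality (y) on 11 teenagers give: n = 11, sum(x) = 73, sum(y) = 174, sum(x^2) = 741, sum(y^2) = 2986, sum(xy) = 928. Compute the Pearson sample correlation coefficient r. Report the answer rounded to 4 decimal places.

S_xy = nΣxy − ΣxΣy = 11·928 − 73·174 = 10208 − 12702 = -2494
S_xx = nΣx² − (Σx)² = 11·741 − 73² = 8151 − 5329 = 2822
S_yy = nΣy² − (Σy)² = 11·2986 − 174² = 32846 − 30276 = 2570
r = S_xy / √(S_xx·S_yy) = -2494 / √(2822·2570) = -2494 / √7252540 = -2494 / 2693.0540 = -0.9261

-0.9261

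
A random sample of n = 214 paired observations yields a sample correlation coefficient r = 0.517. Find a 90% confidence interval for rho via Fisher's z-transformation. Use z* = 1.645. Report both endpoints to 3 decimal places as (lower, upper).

Fisher z: z_r = atanh(r) = ½·ln((1+0.517)/(1−0.517)) = 0.572237
SE(z) = 1/√(n−3) = 1/√211 = 0.068843
90% ⇒ z* = 1.645; margin = 1.645·0.068843 = 0.113247
CI on z-scale: (0.458990, 0.685484)
Back-transform: tanh(0.458990) = 0.429261, tanh(0.685484) = 0.595073

(0.429, 0.595)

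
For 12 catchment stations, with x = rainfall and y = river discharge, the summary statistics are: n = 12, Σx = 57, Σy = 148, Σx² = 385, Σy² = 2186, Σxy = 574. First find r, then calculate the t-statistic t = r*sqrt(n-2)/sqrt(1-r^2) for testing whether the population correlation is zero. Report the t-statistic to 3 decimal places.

S_xy = nΣxy − ΣxΣy = 12·574 − 57·148 = 6888 − 8436 = -1548
S_xx = nΣx² − (Σx)² = 12·385 − 57² = 4620 − 3249 = 1371
S_yy = nΣy² − (Σy)² = 12·2186 − 148² = 26232 − 21904 = 4328
r = S_xy / √(S_xx·S_yy) = -1548 / √(1371·4328) = -1548 / √5933688 = -1548 / 2435.9163 = -0.6355
t = r·√(n−2)/√(1−r²) = -0.6355·√10 / √(1−0.403860) = -2.009627 / 0.772101 = -2.603

-2.603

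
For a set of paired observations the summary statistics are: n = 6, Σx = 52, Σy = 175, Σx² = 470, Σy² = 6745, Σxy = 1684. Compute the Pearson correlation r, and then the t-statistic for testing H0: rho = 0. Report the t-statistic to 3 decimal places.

S_xy = nΣxy − ΣxΣy = 6·1684 − 52·175 = 10104 − 9100 = 1004
S_xx = nΣx² − (Σx)² = 6·470 − 52² = 2820 − 2704 = 116
S_yy = nΣy² − (Σy)² = 6·6745 − 175² = 40470 − 30625 = 9845
r = S_xy / √(S_xx·S_yy) = 1004 / √(116·9845) = 1004 / √1142020 = 1004 / 1068.6534 = 0.9395
t = r·√(n−2)/√(1−r²) = 0.9395·√4 / √(1−0.882660) = 1.879000 / 0.342549 = 5.485

5.485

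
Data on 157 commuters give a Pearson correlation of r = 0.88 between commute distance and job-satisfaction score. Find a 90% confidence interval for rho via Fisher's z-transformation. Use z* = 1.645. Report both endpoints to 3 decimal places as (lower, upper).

Fisher z: z_r = atanh(r) = ½·ln((1+0.88)/(1−0.88)) = 1.375768
SE(z) = 1/√(n−3) = 1/√154 = 0.080582
90% ⇒ z* = 1.645; margin = 1.645·0.080582 = 0.132557
CI on z-scale: (1.243211, 1.508325)
Back-transform: tanh(1.243211) = 0.846369, tanh(1.508325) = 0.906641

(0.846, 0.907)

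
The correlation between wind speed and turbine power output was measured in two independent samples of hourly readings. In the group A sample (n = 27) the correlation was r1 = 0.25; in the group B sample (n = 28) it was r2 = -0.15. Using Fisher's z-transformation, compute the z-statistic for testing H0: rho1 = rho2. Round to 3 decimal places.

1.423

Fisher z-transforms: z1 = atanh(0.25) = 0.255413, z2 = atanh(-0.15) = -0.151140; difference d = 0.406553
Var(d) = 1/24 + 1/25 = 0.0416667 + 0.0400000 = 0.0816667
z = d/√Var(d) = 0.406553 / √0.0816667 = 0.406553 / 0.285774 = 1.423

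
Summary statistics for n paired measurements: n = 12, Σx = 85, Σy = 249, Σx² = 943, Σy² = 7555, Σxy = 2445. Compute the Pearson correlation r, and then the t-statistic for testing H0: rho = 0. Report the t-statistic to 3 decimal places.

Numerator: nΣxy − (Σx)(Σy) = 12·2445 − (85)(249) = 8175
Denominator: √[(nΣx²−(Σx)²)(nΣy²−(Σy)²)]
  nΣx²−(Σx)² = 12·943 − 7225 = 4091;  nΣy²−(Σy)² = 12·7555 − 62001 = 28659
  √(4091·28659) = √117243969 = 10827.9254
r = 8175 / 10827.9254 = 0.7550
t = r·√(n−2)/√(1−r²) = 0.7550·√10 / √(1−0.570025) = 2.387520 / 0.655725 = 3.641

3.641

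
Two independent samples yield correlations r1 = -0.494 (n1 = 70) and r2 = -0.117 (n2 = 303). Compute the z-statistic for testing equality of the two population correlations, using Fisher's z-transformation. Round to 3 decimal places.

-3.136

z1 = atanh(-0.494) = -0.541338,  z2 = atanh(-0.117) = -0.117538
SE = √(1/(n1−3) + 1/(n2−3)) = √(1/67 + 1/300) = √(0.0149254 + 0.0033333) = √0.0182587 = 0.135125
z = (z1 − z2)/SE = (-0.541338 − (-0.117538)) / 0.135125 = -0.423800 / 0.135125 = -3.136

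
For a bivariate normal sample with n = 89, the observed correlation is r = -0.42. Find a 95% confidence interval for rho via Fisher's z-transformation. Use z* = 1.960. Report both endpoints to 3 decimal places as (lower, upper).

Fisher z: z_r = atanh(r) = ½·ln((1+(-0.42))/(1−(-0.42))) = -0.447692
SE(z) = 1/√(n−3) = 1/√86 = 0.107833
95% ⇒ z* = 1.960; margin = 1.960·0.107833 = 0.211353
CI on z-scale: (-0.659045, -0.236339)
Back-transform: tanh(-0.659045) = -0.577728, tanh(-0.236339) = -0.232035

(-0.578, -0.232)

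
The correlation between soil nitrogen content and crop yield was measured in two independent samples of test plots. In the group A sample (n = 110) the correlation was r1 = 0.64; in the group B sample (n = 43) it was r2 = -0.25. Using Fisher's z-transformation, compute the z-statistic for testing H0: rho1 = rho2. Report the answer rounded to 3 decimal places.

5.469

z1 = atanh(0.64) = 0.758174,  z2 = atanh(-0.25) = -0.255413
SE = √(1/(n1−3) + 1/(n2−3)) = √(1/107 + 1/40) = √(0.0093458 + 0.0250000) = √0.0343458 = 0.185326
z = (z1 − z2)/SE = (0.758174 − (-0.255413)) / 0.185326 = 1.013587 / 0.185326 = 5.469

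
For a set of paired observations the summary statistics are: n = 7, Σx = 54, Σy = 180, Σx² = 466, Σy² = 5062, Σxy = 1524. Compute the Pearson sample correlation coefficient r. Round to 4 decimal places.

0.9253

Numerator: nΣxy − (Σx)(Σy) = 7·1524 − (54)(180) = 948
Denominator: √[(nΣx²−(Σx)²)(nΣy²−(Σy)²)]
  nΣx²−(Σx)² = 7·466 − 2916 = 346;  nΣy²−(Σy)² = 7·5062 − 32400 = 3034
  √(346·3034) = √1049764 = 1024.5799
r = 948 / 1024.5799 = 0.9253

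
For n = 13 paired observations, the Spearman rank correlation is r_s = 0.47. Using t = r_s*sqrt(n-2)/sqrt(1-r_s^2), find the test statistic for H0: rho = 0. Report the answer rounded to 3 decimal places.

1.766

1 − r_s² = 1 − 0.2209 = 0.7791;  √(1−r_s²) = 0.882666
√(n−2) = √11 = 3.316625
t = r_s·√(n−2)/√(1−r_s²) = 0.47 · 3.316625 / 0.882666 = 1.766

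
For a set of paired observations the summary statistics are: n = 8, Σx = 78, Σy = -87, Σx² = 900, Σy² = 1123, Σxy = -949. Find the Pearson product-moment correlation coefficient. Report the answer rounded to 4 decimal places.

-0.6414

Numerator: nΣxy − (Σx)(Σy) = 8·(-949) − (78)(-87) = -806
Denominator: √[(nΣx²−(Σx)²)(nΣy²−(Σy)²)]
  nΣx²−(Σx)² = 8·900 − 6084 = 1116;  nΣy²−(Σy)² = 8·1123 − 7569 = 1415
  √(1116·1415) = √1579140 = 1256.6384
r = -806 / 1256.6384 = -0.6414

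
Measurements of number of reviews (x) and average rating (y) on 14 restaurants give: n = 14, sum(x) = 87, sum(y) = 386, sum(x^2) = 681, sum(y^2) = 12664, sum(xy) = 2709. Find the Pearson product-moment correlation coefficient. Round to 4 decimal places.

Numerator: nΣxy − (Σx)(Σy) = 14·2709 − (87)(386) = 4344
Denominator: √[(nΣx²−(Σx)²)(nΣy²−(Σy)²)]
  nΣx²−(Σx)² = 14·681 − 7569 = 1965;  nΣy²−(Σy)² = 14·12664 − 148996 = 28300
  √(1965·28300) = √55609500 = 7457.1778
r = 4344 / 7457.1778 = 0.5825

0.5825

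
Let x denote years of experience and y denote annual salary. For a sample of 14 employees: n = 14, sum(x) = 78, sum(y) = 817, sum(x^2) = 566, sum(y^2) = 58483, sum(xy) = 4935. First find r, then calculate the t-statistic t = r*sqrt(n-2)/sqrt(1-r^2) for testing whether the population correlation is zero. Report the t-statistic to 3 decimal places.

S_xy = nΣxy − ΣxΣy = 14·4935 − 78·817 = 69090 − 63726 = 5364
S_xx = nΣx² − (Σx)² = 14·566 − 78² = 7924 − 6084 = 1840
S_yy = nΣy² − (Σy)² = 14·58483 − 817² = 818762 − 667489 = 151273
r = S_xy / √(S_xx·S_yy) = 5364 / √(1840·151273) = 5364 / √278342320 = 5364 / 16683.5943 = 0.3215
t = r·√(n−2)/√(1−r²) = 0.3215·√12 / √(1−0.103362) = 1.113709 / 0.946910 = 1.176

1.176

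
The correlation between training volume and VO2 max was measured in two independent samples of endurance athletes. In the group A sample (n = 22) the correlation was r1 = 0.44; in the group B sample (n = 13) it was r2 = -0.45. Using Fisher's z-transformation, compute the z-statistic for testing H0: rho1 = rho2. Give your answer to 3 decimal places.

2.449

z1 = atanh(0.44) = 0.472231,  z2 = atanh(-0.45) = -0.484700
SE = √(1/(n1−3) + 1/(n2−3)) = √(1/19 + 1/10) = √(0.0526316 + 0.1000000) = √0.1526316 = 0.390681
z = (z1 − z2)/SE = (0.472231 − (-0.484700)) / 0.390681 = 0.956931 / 0.390681 = 2.449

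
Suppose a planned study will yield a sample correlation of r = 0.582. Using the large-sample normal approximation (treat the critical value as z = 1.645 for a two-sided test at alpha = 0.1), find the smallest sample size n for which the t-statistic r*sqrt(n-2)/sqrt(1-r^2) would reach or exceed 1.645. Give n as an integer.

8

Need r·√(n−2)/√(1−r²) ≥ 1.645
√(n−2) ≥ 1.645·√(1−0.338724) / 0.582 = 1.645·0.813189 / 0.582 = 2.2984
n−2 ≥ 5.2826  ⇒  n ≥ 7.2826
Smallest integer n = 8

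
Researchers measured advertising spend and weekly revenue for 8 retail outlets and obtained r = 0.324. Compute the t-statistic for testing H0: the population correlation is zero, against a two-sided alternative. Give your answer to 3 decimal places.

0.839

1 − r² = 1 − 0.104976 = 0.895024;  √(1−r²) = 0.946057
√(n−2) = √6 = 2.449490
t = r·√(n−2)/√(1−r²) = 0.324 · 2.449490 / 0.946057 = 0.839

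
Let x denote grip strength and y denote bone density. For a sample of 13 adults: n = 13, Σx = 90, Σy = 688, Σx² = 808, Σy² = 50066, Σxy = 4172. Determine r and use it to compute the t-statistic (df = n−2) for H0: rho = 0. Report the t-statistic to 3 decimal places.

-1.329

S_xy = nΣxy − ΣxΣy = 13·4172 − 90·688 = 54236 − 61920 = -7684
S_xx = nΣx² − (Σx)² = 13·808 − 90² = 10504 − 8100 = 2404
S_yy = nΣy² − (Σy)² = 13·50066 − 688² = 650858 − 473344 = 177514
r = S_xy / √(S_xx·S_yy) = -7684 / √(2404·177514) = -7684 / √426743656 = -7684 / 20657.7747 = -0.3720
t = r·√(n−2)/√(1−r²) = -0.3720·√11 / √(1−0.138384) = -1.233784 / 0.928233 = -1.329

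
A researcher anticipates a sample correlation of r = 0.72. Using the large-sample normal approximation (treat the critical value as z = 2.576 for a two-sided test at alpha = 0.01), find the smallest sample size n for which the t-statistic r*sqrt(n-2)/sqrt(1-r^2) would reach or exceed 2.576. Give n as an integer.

r√(n−2)/√(1−r²) ≥ 2.576  ⇔  n−2 ≥ (2.576)²·(1−r²)/r²
(1−r²)/r² = (1−0.5184)/0.5184 = 0.9290
n ≥ 2 + 6.635776·0.9290 = 2 + 6.1646 = 8.1646
⌈8.1646⌉ = 9

9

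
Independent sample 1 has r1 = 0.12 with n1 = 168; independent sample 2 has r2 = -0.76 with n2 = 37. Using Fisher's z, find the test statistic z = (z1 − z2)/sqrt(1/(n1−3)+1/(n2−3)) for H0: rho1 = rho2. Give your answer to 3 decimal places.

5.930

Fisher z-transforms: z1 = atanh(0.12) = 0.120581, z2 = atanh(-0.76) = -0.996215; difference d = 1.116796
Var(d) = 1/165 + 1/34 = 0.0060606 + 0.0294118 = 0.0354724
z = d/√Var(d) = 1.116796 / √0.0354724 = 1.116796 / 0.188341 = 5.930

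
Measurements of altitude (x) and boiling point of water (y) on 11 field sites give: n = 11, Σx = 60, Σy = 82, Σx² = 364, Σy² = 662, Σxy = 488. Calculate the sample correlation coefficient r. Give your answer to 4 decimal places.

0.9436

S_xy = nΣxy − ΣxΣy = 11·488 − 60·82 = 5368 − 4920 = 448
S_xx = nΣx² − (Σx)² = 11·364 − 60² = 4004 − 3600 = 404
S_yy = nΣy² − (Σy)² = 11·662 − 82² = 7282 − 6724 = 558
r = S_xy / √(S_xx·S_yy) = 448 / √(404·558) = 448 / √225432 = 448 / 474.7968 = 0.9436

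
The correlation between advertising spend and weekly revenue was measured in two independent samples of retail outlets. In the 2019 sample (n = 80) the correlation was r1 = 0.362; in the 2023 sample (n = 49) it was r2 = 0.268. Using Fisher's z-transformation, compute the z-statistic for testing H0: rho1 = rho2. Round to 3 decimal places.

z1 = atanh(0.362) = 0.379186,  z2 = atanh(0.268) = 0.274708
SE = √(1/(n1−3) + 1/(n2−3)) = √(1/77 + 1/46) = √(0.0129870 + 0.0217391) = √0.0347261 = 0.186349
z = (z1 − z2)/SE = (0.379186 − 0.274708) / 0.186349 = 0.104478 / 0.186349 = 0.561

0.561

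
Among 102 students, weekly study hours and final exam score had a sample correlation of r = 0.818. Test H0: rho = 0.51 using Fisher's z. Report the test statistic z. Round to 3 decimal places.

5.851

Fisher z: atanh(0.818) = 1.150743, atanh(0.51) = 0.562730
z = (z_r − z_0)·√(n−3) = (1.150743 − 0.562730)·√99 = 0.588013 · 9.949874 = 5.851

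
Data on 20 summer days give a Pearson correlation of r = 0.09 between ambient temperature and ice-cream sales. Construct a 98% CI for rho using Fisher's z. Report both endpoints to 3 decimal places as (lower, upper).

(-0.441, 0.575)

z_r = atanh(0.09) = 0.090244;  SE = 1/√(n−3) = 1/√17 = 0.242536
z-limits: 0.090244 ± 2.326·0.242536 = 0.090244 ± 0.564139 = [-0.473895, 0.654383]
ρ-limits: (tanh -0.473895, tanh 0.654383) = (-0.441, 0.575)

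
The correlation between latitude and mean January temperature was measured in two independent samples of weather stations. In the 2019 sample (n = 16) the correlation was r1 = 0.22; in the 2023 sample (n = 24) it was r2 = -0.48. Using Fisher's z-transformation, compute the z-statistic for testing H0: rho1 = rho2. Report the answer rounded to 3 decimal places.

2.116

Fisher z-transforms: z1 = atanh(0.22) = 0.223656, z2 = atanh(-0.48) = -0.522984; difference d = 0.746640
Var(d) = 1/13 + 1/21 = 0.0769231 + 0.0476190 = 0.1245421
z = d/√Var(d) = 0.746640 / √0.1245421 = 0.746640 / 0.352905 = 2.116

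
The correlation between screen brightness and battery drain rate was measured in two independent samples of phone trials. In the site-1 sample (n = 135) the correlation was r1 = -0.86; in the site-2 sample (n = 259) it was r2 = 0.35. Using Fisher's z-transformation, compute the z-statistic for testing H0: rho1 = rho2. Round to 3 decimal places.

-15.480

z1 = atanh(-0.86) = -1.293345,  z2 = atanh(0.35) = 0.365444
SE = √(1/(n1−3) + 1/(n2−3)) = √(1/132 + 1/256) = √(0.0075758 + 0.0039062) = √0.0114820 = 0.107154
z = (z1 − z2)/SE = (-1.293345 − 0.365444) / 0.107154 = -1.658789 / 0.107154 = -15.480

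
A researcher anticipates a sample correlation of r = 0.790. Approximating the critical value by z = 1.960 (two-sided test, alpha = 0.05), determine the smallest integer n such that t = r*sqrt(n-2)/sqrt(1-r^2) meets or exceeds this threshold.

5

r√(n−2)/√(1−r²) ≥ 1.960  ⇔  n−2 ≥ (1.960)²·(1−r²)/r²
(1−r²)/r² = (1−0.624100)/0.624100 = 0.6023
n ≥ 2 + 3.8416·0.6023 = 2 + 2.3138 = 4.3138
⌈4.3138⌉ = 5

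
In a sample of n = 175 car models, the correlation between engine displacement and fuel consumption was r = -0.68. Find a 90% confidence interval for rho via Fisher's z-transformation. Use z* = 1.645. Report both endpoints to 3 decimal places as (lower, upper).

Fisher z: z_r = atanh(r) = ½·ln((1+(-0.68))/(1−(-0.68))) = -0.829114
SE(z) = 1/√(n−3) = 1/√172 = 0.076249
90% ⇒ z* = 1.645; margin = 1.645·0.076249 = 0.125430
CI on z-scale: (-0.954544, -0.703684)
Back-transform: tanh(-0.954544) = -0.741833, tanh(-0.703684) = -0.606701

(-0.742, -0.607)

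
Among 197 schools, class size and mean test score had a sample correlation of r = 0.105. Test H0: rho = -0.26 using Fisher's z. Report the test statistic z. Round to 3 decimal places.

5.174

Fisher z: atanh(0.105) = 0.105388, atanh(-0.26) = -0.266108
z = (z_r − z_0)·√(n−3) = (0.105388 − (-0.266108))·√194 = 0.371496 · 13.928388 = 5.174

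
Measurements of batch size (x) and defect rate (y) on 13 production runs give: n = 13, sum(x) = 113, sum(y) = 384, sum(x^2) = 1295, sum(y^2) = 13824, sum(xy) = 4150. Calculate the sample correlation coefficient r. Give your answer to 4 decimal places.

S_xy = nΣxy − ΣxΣy = 13·4150 − 113·384 = 53950 − 43392 = 10558
S_xx = nΣx² − (Σx)² = 13·1295 − 113² = 16835 − 12769 = 4066
S_yy = nΣy² − (Σy)² = 13·13824 − 384² = 179712 − 147456 = 32256
r = S_xy / √(S_xx·S_yy) = 10558 / √(4066·32256) = 10558 / √131152896 = 10558 / 11452.2005 = 0.9219

0.9219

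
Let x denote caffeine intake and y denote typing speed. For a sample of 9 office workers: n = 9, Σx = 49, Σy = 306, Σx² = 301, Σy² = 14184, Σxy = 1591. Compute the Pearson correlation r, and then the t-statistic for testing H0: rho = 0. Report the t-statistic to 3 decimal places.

S_xy = nΣxy − ΣxΣy = 9·1591 − 49·306 = 14319 − 14994 = -675
S_xx = nΣx² − (Σx)² = 9·301 − 49² = 2709 − 2401 = 308
S_yy = nΣy² − (Σy)² = 9·14184 − 306² = 127656 − 93636 = 34020
r = S_xy / √(S_xx·S_yy) = -675 / √(308·34020) = -675 / √10478160 = -675 / 3236.9986 = -0.2085
t = r·√(n−2)/√(1−r²) = -0.2085·√7 / √(1−0.043472) = -0.551639 / 0.978022 = -0.564

-0.564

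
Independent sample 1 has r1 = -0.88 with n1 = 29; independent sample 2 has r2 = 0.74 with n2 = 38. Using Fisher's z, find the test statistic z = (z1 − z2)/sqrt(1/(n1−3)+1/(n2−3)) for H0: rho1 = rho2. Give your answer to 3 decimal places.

Fisher z-transforms: z1 = atanh(-0.88) = -1.375768, z2 = atanh(0.74) = 0.950479; difference d = -2.326247
Var(d) = 1/26 + 1/35 = 0.0384615 + 0.0285714 = 0.0670329
z = d/√Var(d) = -2.326247 / √0.0670329 = -2.326247 / 0.258907 = -8.985

-8.985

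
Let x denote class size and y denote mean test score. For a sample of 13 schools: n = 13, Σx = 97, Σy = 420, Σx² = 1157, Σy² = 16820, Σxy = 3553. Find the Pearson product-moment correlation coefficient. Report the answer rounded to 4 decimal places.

0.3532

S_xy = nΣxy − ΣxΣy = 13·3553 − 97·420 = 46189 − 40740 = 5449
S_xx = nΣx² − (Σx)² = 13·1157 − 97² = 15041 − 9409 = 5632
S_yy = nΣy² − (Σy)² = 13·16820 − 420² = 218660 − 176400 = 42260
r = S_xy / √(S_xx·S_yy) = 5449 / √(5632·42260) = 5449 / √238008320 = 5449 / 15427.5183 = 0.3532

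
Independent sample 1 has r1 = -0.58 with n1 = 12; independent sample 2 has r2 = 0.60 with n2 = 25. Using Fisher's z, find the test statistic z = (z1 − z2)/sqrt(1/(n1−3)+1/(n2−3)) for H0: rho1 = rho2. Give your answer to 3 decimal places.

Fisher z-transforms: z1 = atanh(-0.58) = -0.662463, z2 = atanh(0.60) = 0.693147; difference d = -1.355610
Var(d) = 1/9 + 1/22 = 0.1111111 + 0.0454545 = 0.1565656
z = d/√Var(d) = -1.355610 / √0.1565656 = -1.355610 / 0.395684 = -3.426

-3.426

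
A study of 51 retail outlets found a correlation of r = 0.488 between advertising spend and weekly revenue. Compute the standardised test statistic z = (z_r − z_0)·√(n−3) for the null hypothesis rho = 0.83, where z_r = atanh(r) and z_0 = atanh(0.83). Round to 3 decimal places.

z_r = atanh(0.488) = 0.533432,  z_0 = atanh(0.83) = 1.188136
SE = 1/√(n−3) = 1/√48 = 0.144338
z = (z_r − z_0)/SE = (0.533432 − 1.188136) / 0.144338 = -0.654704 / 0.144338 = -4.536

-4.536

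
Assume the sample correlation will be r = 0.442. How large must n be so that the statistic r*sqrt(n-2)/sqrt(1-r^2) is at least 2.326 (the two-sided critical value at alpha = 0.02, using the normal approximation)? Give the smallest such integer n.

Need r·√(n−2)/√(1−r²) ≥ 2.326
√(n−2) ≥ 2.326·√(1−0.195364) / 0.442 = 2.326·0.897015 / 0.442 = 4.7205
n−2 ≥ 22.2831  ⇒  n ≥ 24.2831
Smallest integer n = 25

25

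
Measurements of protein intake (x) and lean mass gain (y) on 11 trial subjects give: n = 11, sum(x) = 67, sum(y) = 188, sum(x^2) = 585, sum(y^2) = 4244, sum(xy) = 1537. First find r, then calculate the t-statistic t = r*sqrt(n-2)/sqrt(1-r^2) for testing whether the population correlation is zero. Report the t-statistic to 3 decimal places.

S_xy = nΣxy − ΣxΣy = 11·1537 − 67·188 = 16907 − 12596 = 4311
S_xx = nΣx² − (Σx)² = 11·585 − 67² = 6435 − 4489 = 1946
S_yy = nΣy² − (Σy)² = 11·4244 − 188² = 46684 − 35344 = 11340
r = S_xy / √(S_xx·S_yy) = 4311 / √(1946·11340) = 4311 / √22067640 = 4311 / 4697.6207 = 0.9177
t = r·√(n−2)/√(1−r²) = 0.9177·√9 / √(1−0.842173) = 2.753100 / 0.397274 = 6.930

6.930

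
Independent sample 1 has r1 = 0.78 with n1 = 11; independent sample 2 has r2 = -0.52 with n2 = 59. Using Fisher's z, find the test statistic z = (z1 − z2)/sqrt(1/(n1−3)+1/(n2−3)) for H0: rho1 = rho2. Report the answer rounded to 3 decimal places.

4.291

z1 = atanh(0.78) = 1.045371,  z2 = atanh(-0.52) = -0.576340
SE = √(1/(n1−3) + 1/(n2−3)) = √(1/8 + 1/56) = √(0.1250000 + 0.0178571) = √0.1428571 = 0.377964
z = (z1 − z2)/SE = (1.045371 − (-0.576340)) / 0.377964 = 1.621711 / 0.377964 = 4.291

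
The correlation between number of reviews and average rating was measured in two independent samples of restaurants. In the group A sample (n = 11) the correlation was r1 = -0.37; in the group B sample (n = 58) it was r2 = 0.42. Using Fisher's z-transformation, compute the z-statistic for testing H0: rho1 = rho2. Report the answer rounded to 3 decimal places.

z1 = atanh(-0.37) = -0.388423,  z2 = atanh(0.42) = 0.447692
SE = √(1/(n1−3) + 1/(n2−3)) = √(1/8 + 1/55) = √(0.1250000 + 0.0181818) = √0.1431818 = 0.378394
z = (z1 − z2)/SE = (-0.388423 − 0.447692) / 0.378394 = -0.836115 / 0.378394 = -2.210

-2.210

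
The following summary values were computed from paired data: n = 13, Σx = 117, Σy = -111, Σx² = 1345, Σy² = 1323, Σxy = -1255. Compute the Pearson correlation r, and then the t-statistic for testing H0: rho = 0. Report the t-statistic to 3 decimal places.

Numerator: nΣxy − (Σx)(Σy) = 13·(-1255) − (117)(-111) = -3328
Denominator: √[(nΣx²−(Σx)²)(nΣy²−(Σy)²)]
  nΣx²−(Σx)² = 13·1345 − 13689 = 3796;  nΣy²−(Σy)² = 13·1323 − 12321 = 4878
  √(3796·4878) = √18516888 = 4303.1254
r = -3328 / 4303.1254 = -0.7734
t = r·√(n−2)/√(1−r²) = -0.7734·√11 / √(1−0.598148) = -2.565078 / 0.633918 = -4.046

-4.046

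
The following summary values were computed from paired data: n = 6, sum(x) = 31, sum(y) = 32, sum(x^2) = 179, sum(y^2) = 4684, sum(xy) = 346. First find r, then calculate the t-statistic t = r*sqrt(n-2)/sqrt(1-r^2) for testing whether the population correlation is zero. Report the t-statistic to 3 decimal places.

1.579

S_xy = nΣxy − ΣxΣy = 6·346 − 31·32 = 2076 − 992 = 1084
S_xx = nΣx² − (Σx)² = 6·179 − 31² = 1074 − 961 = 113
S_yy = nΣy² − (Σy)² = 6·4684 − 32² = 28104 − 1024 = 27080
r = S_xy / √(S_xx·S_yy) = 1084 / √(113·27080) = 1084 / √3060040 = 1084 / 1749.2970 = 0.6197
t = r·√(n−2)/√(1−r²) = 0.6197·√4 / √(1−0.384028) = 1.239400 / 0.784839 = 1.579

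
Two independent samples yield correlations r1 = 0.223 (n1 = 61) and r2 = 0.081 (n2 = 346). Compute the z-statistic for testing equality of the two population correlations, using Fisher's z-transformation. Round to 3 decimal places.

1.026

Fisher z-transforms: z1 = atanh(0.223) = 0.226811, z2 = atanh(0.081) = 0.081178; difference d = 0.145633
Var(d) = 1/58 + 1/343 = 0.0172414 + 0.0029155 = 0.0201569
z = d/√Var(d) = 0.145633 / √0.0201569 = 0.145633 / 0.141975 = 1.026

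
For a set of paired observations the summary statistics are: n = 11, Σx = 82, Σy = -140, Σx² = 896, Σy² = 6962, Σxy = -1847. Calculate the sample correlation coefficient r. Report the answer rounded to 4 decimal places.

-0.6615

Numerator: nΣxy − (Σx)(Σy) = 11·(-1847) − (82)(-140) = -8837
Denominator: √[(nΣx²−(Σx)²)(nΣy²−(Σy)²)]
  nΣx²−(Σx)² = 11·896 − 6724 = 3132;  nΣy²−(Σy)² = 11·6962 − 19600 = 56982
  √(3132·56982) = √178467624 = 13359.1775
r = -8837 / 13359.1775 = -0.6615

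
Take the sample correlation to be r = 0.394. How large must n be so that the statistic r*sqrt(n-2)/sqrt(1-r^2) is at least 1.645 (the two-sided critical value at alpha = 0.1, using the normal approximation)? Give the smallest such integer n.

r√(n−2)/√(1−r²) ≥ 1.645  ⇔  n−2 ≥ (1.645)²·(1−r²)/r²
(1−r²)/r² = (1−0.155236)/0.155236 = 5.4418
n ≥ 2 + 2.706025·5.4418 = 2 + 14.7256 = 16.7256
⌈16.7256⌉ = 17

17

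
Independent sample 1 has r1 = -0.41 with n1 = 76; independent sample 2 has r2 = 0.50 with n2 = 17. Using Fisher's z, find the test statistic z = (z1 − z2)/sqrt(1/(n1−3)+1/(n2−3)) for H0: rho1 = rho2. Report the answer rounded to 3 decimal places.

-3.376

z1 = atanh(-0.41) = -0.435611,  z2 = atanh(0.50) = 0.549306
SE = √(1/(n1−3) + 1/(n2−3)) = √(1/73 + 1/14) = √(0.0136986 + 0.0714286) = √0.0851272 = 0.291766
z = (z1 − z2)/SE = (-0.435611 − 0.549306) / 0.291766 = -0.984917 / 0.291766 = -3.376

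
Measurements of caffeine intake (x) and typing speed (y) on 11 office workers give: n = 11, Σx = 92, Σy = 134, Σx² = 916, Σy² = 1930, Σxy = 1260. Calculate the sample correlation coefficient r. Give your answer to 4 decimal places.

0.6669

Numerator: nΣxy − (Σx)(Σy) = 11·1260 − (92)(134) = 1532
Denominator: √[(nΣx²−(Σx)²)(nΣy²−(Σy)²)]
  nΣx²−(Σx)² = 11·916 − 8464 = 1612;  nΣy²−(Σy)² = 11·1930 − 17956 = 3274
  √(1612·3274) = √5277688 = 2297.3219
r = 1532 / 2297.3219 = 0.6669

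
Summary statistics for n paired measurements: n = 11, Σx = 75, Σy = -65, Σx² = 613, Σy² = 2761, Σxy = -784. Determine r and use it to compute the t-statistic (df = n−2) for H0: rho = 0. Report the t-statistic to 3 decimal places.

-2.887

Numerator: nΣxy − (Σx)(Σy) = 11·(-784) − (75)(-65) = -3749
Denominator: √[(nΣx²−(Σx)²)(nΣy²−(Σy)²)]
  nΣx²−(Σx)² = 11·613 − 5625 = 1118;  nΣy²−(Σy)² = 11·2761 − 4225 = 26146
  √(1118·26146) = √29231228 = 5406.5912
r = -3749 / 5406.5912 = -0.6934
t = r·√(n−2)/√(1−r²) = -0.6934·√9 / √(1−0.480804) = -2.080200 / 0.720553 = -2.887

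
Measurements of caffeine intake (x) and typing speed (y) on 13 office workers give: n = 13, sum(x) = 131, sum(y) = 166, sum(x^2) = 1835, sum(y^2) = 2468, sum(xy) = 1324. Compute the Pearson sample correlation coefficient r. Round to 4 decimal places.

-0.8235

S_xy = nΣxy − ΣxΣy = 13·1324 − 131·166 = 17212 − 21746 = -4534
S_xx = nΣx² − (Σx)² = 13·1835 − 131² = 23855 − 17161 = 6694
S_yy = nΣy² − (Σy)² = 13·2468 − 166² = 32084 − 27556 = 4528
r = S_xy / √(S_xx·S_yy) = -4534 / √(6694·4528) = -4534 / √30310432 = -4534 / 5505.4911 = -0.8235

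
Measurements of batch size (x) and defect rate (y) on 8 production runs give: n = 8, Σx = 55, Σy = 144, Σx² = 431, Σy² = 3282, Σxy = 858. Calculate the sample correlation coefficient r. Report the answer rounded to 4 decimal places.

-0.6911

S_xy = nΣxy − ΣxΣy = 8·858 − 55·144 = 6864 − 7920 = -1056
S_xx = nΣx² − (Σx)² = 8·431 − 55² = 3448 − 3025 = 423
S_yy = nΣy² − (Σy)² = 8·3282 − 144² = 26256 − 20736 = 5520
r = S_xy / √(S_xx·S_yy) = -1056 / √(423·5520) = -1056 / √2334960 = -1056 / 1528.0576 = -0.6911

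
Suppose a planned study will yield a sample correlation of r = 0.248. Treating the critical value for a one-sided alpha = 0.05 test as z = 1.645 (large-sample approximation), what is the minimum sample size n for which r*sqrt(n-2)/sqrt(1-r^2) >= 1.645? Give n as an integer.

44

Need r·√(n−2)/√(1−r²) ≥ 1.645
√(n−2) ≥ 1.645·√(1−0.061504) / 0.248 = 1.645·0.968760 / 0.248 = 6.4258
n−2 ≥ 41.2909  ⇒  n ≥ 43.2909
Smallest integer n = 44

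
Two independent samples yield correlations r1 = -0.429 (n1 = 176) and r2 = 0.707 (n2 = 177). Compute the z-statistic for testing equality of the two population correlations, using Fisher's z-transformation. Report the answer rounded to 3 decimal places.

Fisher z-transforms: z1 = atanh(-0.429) = -0.458670, z2 = atanh(0.707) = 0.881160; difference d = -1.339830
Var(d) = 1/173 + 1/174 = 0.0057803 + 0.0057471 = 0.0115274
z = d/√Var(d) = -1.339830 / √0.0115274 = -1.339830 / 0.107366 = -12.479

-12.479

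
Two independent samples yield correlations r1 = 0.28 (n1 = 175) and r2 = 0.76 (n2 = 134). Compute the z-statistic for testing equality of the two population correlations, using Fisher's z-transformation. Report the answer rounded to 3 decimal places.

-6.110

Fisher z-transforms: z1 = atanh(0.28) = 0.287682, z2 = atanh(0.76) = 0.996215; difference d = -0.708533
Var(d) = 1/172 + 1/131 = 0.0058140 + 0.0076336 = 0.0134476
z = d/√Var(d) = -0.708533 / √0.0134476 = -0.708533 / 0.115964 = -6.110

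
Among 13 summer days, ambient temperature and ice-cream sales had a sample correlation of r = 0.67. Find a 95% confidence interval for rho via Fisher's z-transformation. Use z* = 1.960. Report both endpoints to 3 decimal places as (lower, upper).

(0.189, 0.892)

z_r = atanh(0.67) = 0.810743;  SE = 1/√(n−3) = 1/√10 = 0.316228
z-limits: 0.810743 ± 1.960·0.316228 = 0.810743 ± 0.619807 = [0.190936, 1.430550]
ρ-limits: (tanh 0.190936, tanh 1.430550) = (0.189, 0.892)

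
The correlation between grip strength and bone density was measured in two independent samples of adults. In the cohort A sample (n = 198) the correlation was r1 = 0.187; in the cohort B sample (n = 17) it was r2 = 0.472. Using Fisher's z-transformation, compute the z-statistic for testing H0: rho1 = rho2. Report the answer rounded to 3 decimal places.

z1 = atanh(0.187) = 0.189227,  z2 = atanh(0.472) = 0.512641
SE = √(1/(n1−3) + 1/(n2−3)) = √(1/195 + 1/14) = √(0.0051282 + 0.0714286) = √0.0765568 = 0.276689
z = (z1 − z2)/SE = (0.189227 − 0.512641) / 0.276689 = -0.323414 / 0.276689 = -1.169

-1.169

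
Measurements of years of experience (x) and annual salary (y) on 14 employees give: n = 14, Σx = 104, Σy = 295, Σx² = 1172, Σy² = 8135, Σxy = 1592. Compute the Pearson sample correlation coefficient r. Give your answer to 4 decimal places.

-0.6847

Numerator: nΣxy − (Σx)(Σy) = 14·1592 − (104)(295) = -8392
Denominator: √[(nΣx²−(Σx)²)(nΣy²−(Σy)²)]
  nΣx²−(Σx)² = 14·1172 − 10816 = 5592;  nΣy²−(Σy)² = 14·8135 − 87025 = 26865
  √(5592·26865) = √150229080 = 12256.7973
r = -8392 / 12256.7973 = -0.6847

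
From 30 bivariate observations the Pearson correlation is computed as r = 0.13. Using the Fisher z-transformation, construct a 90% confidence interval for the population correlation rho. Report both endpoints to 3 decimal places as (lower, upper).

(-0.184, 0.420)

Fisher z: z_r = atanh(r) = ½·ln((1+0.13)/(1−0.13)) = 0.130740
SE(z) = 1/√(n−3) = 1/√27 = 0.192450
90% ⇒ z* = 1.645; margin = 1.645·0.192450 = 0.316580
CI on z-scale: (-0.185840, 0.447320)
Back-transform: tanh(-0.185840) = -0.183730, tanh(0.447320) = 0.419694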